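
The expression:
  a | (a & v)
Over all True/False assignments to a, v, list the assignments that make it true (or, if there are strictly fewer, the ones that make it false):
is true only for:
  a=True, v=False;
  a=True, v=True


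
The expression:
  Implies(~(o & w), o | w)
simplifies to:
o | w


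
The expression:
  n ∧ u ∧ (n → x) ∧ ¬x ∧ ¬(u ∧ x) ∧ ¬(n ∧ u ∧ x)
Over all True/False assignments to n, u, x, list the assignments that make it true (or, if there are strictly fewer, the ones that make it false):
is never true.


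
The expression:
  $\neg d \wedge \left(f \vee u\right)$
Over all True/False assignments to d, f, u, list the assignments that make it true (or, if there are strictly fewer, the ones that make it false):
is true only for:
  d=False, f=False, u=True;
  d=False, f=True, u=False;
  d=False, f=True, u=True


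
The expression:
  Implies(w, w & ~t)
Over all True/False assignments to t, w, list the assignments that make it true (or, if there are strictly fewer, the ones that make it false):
is false only for:
  t=True, w=True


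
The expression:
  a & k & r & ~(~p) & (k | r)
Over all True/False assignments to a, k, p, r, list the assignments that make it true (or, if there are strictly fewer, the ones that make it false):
is true only for:
  a=True, k=True, p=True, r=True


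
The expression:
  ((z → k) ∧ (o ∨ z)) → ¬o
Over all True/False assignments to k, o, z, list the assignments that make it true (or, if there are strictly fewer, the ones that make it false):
is false only for:
  k=False, o=True, z=False;
  k=True, o=True, z=False;
  k=True, o=True, z=True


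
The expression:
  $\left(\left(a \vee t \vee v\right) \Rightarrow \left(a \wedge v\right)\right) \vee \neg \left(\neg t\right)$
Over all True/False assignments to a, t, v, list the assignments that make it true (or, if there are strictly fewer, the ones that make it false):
is false only for:
  a=False, t=False, v=True;
  a=True, t=False, v=False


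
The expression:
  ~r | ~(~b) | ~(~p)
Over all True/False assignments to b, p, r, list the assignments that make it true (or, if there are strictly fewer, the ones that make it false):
is false only for:
  b=False, p=False, r=True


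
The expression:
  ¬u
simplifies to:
¬u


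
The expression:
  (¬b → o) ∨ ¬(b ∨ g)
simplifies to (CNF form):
b ∨ o ∨ ¬g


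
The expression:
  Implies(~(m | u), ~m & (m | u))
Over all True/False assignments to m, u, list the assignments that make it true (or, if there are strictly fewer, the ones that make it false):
is false only for:
  m=False, u=False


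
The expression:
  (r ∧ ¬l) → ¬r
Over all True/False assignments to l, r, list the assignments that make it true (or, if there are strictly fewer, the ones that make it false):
is false only for:
  l=False, r=True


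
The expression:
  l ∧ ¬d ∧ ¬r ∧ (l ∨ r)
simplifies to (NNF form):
l ∧ ¬d ∧ ¬r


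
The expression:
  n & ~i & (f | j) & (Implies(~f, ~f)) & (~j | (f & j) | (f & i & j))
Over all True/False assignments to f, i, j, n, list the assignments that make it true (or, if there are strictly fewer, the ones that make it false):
is true only for:
  f=True, i=False, j=False, n=True;
  f=True, i=False, j=True, n=True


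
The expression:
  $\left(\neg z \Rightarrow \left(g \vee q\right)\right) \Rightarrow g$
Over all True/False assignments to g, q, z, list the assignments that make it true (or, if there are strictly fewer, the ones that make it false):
is false only for:
  g=False, q=False, z=True;
  g=False, q=True, z=False;
  g=False, q=True, z=True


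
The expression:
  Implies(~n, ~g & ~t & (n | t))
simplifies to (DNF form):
n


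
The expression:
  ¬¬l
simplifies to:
l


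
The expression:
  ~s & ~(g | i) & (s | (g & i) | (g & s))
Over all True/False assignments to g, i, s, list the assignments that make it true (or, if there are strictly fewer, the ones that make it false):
is never true.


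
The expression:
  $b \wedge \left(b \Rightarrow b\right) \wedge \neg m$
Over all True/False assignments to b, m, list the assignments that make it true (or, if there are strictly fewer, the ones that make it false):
is true only for:
  b=True, m=False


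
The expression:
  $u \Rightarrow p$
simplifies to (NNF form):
$p \vee \neg u$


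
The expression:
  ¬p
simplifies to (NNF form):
¬p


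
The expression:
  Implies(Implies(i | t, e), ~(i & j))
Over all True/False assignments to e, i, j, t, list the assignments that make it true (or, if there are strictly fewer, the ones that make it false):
is false only for:
  e=True, i=True, j=True, t=False;
  e=True, i=True, j=True, t=True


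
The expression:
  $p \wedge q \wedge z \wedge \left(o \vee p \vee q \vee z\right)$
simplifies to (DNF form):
$p \wedge q \wedge z$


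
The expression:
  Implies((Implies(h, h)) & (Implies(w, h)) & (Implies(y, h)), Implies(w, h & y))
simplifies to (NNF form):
y | ~h | ~w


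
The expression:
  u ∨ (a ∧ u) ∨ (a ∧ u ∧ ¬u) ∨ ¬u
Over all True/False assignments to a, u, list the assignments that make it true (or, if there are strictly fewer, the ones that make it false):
is always true.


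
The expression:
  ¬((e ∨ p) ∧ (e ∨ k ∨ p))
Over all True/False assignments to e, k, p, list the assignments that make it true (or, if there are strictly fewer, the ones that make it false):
is true only for:
  e=False, k=False, p=False;
  e=False, k=True, p=False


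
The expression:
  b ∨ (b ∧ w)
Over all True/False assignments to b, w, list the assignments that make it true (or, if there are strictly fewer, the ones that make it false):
is true only for:
  b=True, w=False;
  b=True, w=True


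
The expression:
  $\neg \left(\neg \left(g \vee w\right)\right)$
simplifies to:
$g \vee w$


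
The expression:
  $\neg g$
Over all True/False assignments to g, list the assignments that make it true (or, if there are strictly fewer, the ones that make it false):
is true only for:
  g=False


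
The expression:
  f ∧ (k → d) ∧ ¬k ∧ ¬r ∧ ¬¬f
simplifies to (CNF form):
f ∧ ¬k ∧ ¬r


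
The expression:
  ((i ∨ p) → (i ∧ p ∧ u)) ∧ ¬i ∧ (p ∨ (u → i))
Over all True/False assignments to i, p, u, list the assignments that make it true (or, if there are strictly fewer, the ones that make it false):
is true only for:
  i=False, p=False, u=False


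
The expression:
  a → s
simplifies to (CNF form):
s ∨ ¬a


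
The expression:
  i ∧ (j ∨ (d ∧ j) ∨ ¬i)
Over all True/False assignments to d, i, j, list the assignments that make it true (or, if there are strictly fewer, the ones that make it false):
is true only for:
  d=False, i=True, j=True;
  d=True, i=True, j=True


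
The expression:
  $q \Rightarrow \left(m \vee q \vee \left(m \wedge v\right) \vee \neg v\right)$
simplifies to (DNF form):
$\text{True}$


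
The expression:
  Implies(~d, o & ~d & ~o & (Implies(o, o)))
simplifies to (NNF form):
d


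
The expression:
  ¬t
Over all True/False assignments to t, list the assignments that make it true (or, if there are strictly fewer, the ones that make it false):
is true only for:
  t=False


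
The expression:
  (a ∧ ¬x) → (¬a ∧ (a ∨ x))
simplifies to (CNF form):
x ∨ ¬a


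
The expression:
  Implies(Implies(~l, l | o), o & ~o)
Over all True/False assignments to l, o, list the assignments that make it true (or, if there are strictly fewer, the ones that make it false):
is true only for:
  l=False, o=False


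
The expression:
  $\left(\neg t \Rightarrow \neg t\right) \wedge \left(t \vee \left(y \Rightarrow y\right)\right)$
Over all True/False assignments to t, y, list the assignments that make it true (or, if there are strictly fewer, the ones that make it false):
is always true.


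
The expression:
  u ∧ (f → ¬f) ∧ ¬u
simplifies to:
False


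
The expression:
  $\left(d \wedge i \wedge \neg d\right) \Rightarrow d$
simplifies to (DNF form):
$\text{True}$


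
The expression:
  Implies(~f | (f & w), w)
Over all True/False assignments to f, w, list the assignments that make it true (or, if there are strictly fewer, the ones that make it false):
is false only for:
  f=False, w=False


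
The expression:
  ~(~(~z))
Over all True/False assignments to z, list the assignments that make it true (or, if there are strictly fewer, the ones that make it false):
is true only for:
  z=False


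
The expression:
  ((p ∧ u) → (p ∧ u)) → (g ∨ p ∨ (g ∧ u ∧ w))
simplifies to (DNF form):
g ∨ p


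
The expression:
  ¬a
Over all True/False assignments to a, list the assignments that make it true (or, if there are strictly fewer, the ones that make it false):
is true only for:
  a=False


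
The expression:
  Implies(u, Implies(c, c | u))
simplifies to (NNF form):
True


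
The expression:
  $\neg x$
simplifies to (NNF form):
$\neg x$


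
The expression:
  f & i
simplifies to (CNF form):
f & i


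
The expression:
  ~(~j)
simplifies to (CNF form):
j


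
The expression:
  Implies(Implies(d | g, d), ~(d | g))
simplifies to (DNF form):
~d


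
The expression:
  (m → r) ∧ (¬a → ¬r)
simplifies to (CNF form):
(a ∨ ¬r) ∧ (r ∨ ¬m)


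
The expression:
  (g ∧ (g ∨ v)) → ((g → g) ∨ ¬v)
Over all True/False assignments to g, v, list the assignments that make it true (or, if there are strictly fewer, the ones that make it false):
is always true.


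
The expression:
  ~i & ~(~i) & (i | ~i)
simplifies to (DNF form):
False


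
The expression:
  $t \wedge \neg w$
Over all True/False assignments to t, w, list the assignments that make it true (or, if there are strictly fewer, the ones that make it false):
is true only for:
  t=True, w=False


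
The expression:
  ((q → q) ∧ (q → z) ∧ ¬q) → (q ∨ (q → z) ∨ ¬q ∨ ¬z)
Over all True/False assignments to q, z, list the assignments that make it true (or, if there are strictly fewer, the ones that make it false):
is always true.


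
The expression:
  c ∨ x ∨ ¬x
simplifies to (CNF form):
True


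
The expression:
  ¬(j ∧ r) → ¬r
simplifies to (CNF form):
j ∨ ¬r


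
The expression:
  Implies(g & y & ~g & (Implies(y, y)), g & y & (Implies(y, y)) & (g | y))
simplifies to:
True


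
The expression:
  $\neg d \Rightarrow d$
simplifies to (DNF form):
$d$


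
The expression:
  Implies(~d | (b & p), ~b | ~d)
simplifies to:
~b | ~d | ~p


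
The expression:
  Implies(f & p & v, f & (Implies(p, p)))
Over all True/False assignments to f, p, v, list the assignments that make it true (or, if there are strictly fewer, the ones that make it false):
is always true.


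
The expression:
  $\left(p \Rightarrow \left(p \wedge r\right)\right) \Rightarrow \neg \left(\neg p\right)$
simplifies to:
$p$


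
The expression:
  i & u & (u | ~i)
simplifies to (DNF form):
i & u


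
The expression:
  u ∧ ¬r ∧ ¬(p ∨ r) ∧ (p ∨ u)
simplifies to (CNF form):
u ∧ ¬p ∧ ¬r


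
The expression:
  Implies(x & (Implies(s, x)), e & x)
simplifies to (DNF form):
e | ~x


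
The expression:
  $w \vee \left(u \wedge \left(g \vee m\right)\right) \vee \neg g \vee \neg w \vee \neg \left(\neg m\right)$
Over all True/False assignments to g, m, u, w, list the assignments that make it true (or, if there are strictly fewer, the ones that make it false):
is always true.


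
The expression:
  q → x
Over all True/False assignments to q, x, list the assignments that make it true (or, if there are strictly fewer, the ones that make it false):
is false only for:
  q=True, x=False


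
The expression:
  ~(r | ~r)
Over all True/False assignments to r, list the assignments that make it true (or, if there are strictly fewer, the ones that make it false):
is never true.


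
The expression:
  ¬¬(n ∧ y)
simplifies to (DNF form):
n ∧ y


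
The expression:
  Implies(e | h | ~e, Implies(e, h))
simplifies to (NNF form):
h | ~e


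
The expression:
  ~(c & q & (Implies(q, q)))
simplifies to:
~c | ~q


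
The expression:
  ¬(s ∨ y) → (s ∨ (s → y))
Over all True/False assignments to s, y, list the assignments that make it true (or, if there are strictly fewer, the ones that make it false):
is always true.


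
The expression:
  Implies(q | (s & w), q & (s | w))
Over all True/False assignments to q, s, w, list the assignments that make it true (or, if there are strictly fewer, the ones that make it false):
is false only for:
  q=False, s=True, w=True;
  q=True, s=False, w=False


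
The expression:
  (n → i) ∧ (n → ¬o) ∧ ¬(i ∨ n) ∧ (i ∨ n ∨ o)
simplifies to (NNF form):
o ∧ ¬i ∧ ¬n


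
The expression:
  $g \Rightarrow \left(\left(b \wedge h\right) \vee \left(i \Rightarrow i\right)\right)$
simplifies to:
$\text{True}$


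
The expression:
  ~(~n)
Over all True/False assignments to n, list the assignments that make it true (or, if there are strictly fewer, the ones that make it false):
is true only for:
  n=True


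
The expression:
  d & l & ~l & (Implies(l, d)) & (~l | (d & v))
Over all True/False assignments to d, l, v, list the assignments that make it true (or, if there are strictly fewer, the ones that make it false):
is never true.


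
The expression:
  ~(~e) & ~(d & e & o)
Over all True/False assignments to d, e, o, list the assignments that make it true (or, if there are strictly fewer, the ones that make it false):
is true only for:
  d=False, e=True, o=False;
  d=False, e=True, o=True;
  d=True, e=True, o=False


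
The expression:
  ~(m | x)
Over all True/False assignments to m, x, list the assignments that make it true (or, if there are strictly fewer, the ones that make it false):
is true only for:
  m=False, x=False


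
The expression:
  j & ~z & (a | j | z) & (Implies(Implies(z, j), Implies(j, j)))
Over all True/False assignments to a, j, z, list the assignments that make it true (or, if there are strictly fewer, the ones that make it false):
is true only for:
  a=False, j=True, z=False;
  a=True, j=True, z=False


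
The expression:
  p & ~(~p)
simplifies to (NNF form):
p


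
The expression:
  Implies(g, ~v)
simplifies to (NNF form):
~g | ~v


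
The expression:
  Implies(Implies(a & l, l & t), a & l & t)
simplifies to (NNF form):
a & l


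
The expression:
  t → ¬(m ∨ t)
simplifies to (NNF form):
¬t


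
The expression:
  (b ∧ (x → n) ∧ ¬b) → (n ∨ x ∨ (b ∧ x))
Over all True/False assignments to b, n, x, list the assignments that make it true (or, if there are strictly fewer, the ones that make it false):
is always true.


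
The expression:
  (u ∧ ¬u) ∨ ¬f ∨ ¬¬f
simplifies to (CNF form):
True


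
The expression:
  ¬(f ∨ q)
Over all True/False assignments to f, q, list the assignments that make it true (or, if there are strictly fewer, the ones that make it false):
is true only for:
  f=False, q=False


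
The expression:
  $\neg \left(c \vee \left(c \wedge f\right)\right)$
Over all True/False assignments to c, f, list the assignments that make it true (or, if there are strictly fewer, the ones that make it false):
is true only for:
  c=False, f=False;
  c=False, f=True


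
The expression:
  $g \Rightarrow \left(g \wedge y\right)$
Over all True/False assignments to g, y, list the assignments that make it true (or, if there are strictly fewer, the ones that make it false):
is false only for:
  g=True, y=False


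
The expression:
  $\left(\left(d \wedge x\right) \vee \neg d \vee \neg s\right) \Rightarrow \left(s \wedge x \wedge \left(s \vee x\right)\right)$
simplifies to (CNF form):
$s \wedge \left(d \vee x\right)$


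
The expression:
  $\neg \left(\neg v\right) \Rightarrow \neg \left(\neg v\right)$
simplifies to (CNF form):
$\text{True}$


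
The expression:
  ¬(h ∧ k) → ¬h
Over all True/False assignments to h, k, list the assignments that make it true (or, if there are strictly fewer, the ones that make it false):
is false only for:
  h=True, k=False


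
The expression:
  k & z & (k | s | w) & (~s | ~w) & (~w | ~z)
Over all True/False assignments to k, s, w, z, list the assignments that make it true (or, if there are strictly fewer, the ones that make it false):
is true only for:
  k=True, s=False, w=False, z=True;
  k=True, s=True, w=False, z=True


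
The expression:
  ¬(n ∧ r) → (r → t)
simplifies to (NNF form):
n ∨ t ∨ ¬r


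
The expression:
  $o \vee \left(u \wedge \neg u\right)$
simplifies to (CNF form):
$o$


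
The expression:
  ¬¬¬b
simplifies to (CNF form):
¬b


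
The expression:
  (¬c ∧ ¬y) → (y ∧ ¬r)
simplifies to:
c ∨ y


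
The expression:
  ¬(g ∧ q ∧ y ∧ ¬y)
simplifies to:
True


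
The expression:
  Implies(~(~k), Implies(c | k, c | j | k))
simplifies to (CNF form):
True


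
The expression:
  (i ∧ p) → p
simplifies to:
True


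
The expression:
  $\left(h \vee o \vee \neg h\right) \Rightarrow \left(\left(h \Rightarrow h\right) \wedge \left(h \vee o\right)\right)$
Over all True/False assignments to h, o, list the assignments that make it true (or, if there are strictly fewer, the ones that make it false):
is false only for:
  h=False, o=False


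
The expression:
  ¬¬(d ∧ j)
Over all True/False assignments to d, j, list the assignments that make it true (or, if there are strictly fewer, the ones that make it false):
is true only for:
  d=True, j=True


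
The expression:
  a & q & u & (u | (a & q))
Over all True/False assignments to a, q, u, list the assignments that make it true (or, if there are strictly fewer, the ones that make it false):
is true only for:
  a=True, q=True, u=True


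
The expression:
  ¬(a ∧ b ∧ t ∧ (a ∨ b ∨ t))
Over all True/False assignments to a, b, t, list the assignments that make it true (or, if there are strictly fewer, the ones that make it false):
is false only for:
  a=True, b=True, t=True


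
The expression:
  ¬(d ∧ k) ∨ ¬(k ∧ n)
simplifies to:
¬d ∨ ¬k ∨ ¬n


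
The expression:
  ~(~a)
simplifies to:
a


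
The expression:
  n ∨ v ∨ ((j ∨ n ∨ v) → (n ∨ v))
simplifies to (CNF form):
n ∨ v ∨ ¬j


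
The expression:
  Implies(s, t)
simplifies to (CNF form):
t | ~s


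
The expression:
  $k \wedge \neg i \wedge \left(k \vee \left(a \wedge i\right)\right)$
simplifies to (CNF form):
$k \wedge \neg i$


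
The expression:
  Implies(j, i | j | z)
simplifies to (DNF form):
True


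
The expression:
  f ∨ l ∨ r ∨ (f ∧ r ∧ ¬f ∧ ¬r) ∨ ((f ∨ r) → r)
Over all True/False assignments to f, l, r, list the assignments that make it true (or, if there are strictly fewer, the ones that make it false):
is always true.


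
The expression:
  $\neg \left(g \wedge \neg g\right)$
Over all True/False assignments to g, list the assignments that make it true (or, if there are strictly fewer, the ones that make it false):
is always true.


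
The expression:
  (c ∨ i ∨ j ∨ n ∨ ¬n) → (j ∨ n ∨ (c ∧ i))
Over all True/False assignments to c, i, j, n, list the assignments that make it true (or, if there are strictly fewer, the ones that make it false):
is false only for:
  c=False, i=False, j=False, n=False;
  c=False, i=True, j=False, n=False;
  c=True, i=False, j=False, n=False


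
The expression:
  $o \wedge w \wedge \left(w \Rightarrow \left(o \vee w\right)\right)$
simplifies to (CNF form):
$o \wedge w$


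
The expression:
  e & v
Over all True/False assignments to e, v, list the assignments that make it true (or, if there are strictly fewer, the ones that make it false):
is true only for:
  e=True, v=True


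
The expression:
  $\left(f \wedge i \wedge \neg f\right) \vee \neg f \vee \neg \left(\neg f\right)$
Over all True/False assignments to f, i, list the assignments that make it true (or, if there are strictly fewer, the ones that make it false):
is always true.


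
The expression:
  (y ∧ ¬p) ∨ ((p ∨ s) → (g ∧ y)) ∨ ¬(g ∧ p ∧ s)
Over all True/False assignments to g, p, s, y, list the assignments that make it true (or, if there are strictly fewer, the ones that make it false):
is false only for:
  g=True, p=True, s=True, y=False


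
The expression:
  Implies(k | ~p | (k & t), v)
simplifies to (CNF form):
(p | v) & (v | ~k)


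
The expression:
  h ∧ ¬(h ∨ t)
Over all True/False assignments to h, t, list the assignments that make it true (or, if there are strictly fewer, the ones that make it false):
is never true.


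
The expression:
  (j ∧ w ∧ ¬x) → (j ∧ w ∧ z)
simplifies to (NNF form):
x ∨ z ∨ ¬j ∨ ¬w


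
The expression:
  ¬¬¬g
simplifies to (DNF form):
¬g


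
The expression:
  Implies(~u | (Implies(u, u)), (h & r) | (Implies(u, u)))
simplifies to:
True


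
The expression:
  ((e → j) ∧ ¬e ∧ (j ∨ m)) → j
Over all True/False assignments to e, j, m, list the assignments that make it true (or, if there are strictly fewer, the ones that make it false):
is false only for:
  e=False, j=False, m=True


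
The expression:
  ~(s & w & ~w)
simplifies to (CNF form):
True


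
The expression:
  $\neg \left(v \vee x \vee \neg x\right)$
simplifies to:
$\text{False}$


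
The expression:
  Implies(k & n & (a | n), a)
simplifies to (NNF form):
a | ~k | ~n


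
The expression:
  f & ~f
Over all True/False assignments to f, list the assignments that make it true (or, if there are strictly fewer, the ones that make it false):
is never true.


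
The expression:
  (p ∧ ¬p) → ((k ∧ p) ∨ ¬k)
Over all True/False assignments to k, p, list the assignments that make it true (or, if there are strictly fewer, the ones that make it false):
is always true.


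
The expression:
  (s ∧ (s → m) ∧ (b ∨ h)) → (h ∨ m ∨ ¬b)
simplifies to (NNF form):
True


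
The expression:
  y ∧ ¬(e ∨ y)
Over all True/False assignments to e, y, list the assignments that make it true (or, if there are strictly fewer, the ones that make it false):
is never true.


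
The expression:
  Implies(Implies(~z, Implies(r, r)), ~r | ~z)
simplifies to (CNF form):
~r | ~z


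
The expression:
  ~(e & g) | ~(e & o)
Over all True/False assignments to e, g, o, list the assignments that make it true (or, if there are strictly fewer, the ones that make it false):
is false only for:
  e=True, g=True, o=True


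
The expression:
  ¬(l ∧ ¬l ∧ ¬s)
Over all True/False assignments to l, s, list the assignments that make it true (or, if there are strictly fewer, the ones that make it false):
is always true.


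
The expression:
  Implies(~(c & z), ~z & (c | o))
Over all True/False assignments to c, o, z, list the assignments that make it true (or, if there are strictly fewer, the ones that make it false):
is false only for:
  c=False, o=False, z=False;
  c=False, o=False, z=True;
  c=False, o=True, z=True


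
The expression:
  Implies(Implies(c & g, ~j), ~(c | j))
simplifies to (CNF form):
(c | ~j) & (g | ~j) & (j | ~c)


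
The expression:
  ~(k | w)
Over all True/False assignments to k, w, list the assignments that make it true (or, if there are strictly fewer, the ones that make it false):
is true only for:
  k=False, w=False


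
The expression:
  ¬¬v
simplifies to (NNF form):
v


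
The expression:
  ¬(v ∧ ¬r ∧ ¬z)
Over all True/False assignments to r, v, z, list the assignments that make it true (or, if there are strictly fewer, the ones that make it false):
is false only for:
  r=False, v=True, z=False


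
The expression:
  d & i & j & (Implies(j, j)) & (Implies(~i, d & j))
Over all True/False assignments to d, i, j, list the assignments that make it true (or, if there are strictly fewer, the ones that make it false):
is true only for:
  d=True, i=True, j=True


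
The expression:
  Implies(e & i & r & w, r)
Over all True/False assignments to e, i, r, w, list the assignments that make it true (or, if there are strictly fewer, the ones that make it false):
is always true.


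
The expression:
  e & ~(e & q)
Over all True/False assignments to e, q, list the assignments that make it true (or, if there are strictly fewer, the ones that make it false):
is true only for:
  e=True, q=False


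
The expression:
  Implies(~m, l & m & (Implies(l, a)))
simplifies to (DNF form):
m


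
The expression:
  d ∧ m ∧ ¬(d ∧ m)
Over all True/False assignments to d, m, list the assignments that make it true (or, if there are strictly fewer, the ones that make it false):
is never true.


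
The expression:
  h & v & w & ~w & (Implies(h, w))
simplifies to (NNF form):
False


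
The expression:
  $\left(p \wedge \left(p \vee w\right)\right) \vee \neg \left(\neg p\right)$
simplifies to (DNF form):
$p$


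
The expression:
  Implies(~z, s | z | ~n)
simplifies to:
s | z | ~n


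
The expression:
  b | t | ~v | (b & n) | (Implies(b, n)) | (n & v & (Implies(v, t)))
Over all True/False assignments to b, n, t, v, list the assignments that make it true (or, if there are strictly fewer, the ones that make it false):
is always true.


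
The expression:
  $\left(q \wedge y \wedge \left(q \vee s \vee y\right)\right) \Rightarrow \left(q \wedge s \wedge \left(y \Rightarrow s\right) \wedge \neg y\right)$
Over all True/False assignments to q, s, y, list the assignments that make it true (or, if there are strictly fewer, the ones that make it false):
is false only for:
  q=True, s=False, y=True;
  q=True, s=True, y=True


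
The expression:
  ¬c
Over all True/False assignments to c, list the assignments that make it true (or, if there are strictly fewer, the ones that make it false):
is true only for:
  c=False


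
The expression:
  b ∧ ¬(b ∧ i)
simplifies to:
b ∧ ¬i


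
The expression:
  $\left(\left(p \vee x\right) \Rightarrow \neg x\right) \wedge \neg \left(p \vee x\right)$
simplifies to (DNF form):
$\neg p \wedge \neg x$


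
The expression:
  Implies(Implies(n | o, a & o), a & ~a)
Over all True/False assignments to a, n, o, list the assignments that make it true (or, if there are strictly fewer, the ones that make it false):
is true only for:
  a=False, n=False, o=True;
  a=False, n=True, o=False;
  a=False, n=True, o=True;
  a=True, n=True, o=False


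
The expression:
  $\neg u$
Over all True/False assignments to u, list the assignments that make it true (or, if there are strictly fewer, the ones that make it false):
is true only for:
  u=False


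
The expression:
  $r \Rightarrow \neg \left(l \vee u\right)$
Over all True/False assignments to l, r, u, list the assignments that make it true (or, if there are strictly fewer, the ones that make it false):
is false only for:
  l=False, r=True, u=True;
  l=True, r=True, u=False;
  l=True, r=True, u=True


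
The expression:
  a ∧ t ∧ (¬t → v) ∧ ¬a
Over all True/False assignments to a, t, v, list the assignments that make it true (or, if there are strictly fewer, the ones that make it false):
is never true.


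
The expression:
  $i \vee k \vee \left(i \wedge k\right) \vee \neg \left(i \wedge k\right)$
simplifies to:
$\text{True}$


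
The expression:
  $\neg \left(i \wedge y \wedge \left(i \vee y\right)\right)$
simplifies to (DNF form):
$\neg i \vee \neg y$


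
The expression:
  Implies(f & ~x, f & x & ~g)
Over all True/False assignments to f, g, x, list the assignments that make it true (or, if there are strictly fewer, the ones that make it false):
is false only for:
  f=True, g=False, x=False;
  f=True, g=True, x=False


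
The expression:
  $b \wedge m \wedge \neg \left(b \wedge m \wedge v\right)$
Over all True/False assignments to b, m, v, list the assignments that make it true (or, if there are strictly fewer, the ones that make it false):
is true only for:
  b=True, m=True, v=False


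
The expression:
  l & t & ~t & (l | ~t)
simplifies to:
False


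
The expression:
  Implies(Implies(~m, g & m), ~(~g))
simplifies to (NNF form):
g | ~m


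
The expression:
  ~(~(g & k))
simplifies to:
g & k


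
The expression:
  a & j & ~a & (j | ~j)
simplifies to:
False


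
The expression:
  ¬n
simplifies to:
¬n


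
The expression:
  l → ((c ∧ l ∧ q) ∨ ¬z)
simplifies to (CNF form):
(c ∨ ¬l ∨ ¬z) ∧ (q ∨ ¬l ∨ ¬z)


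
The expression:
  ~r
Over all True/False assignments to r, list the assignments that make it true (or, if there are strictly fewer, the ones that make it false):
is true only for:
  r=False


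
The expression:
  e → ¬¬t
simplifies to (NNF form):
t ∨ ¬e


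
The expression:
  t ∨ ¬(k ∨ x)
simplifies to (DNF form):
t ∨ (¬k ∧ ¬x)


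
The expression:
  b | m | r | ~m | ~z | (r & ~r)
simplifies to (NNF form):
True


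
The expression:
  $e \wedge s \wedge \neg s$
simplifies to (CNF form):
$\text{False}$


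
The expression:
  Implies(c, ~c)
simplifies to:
~c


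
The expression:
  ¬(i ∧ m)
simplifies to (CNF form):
¬i ∨ ¬m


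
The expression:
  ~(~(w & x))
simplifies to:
w & x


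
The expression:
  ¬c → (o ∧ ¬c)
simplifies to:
c ∨ o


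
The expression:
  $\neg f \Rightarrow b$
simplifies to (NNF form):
$b \vee f$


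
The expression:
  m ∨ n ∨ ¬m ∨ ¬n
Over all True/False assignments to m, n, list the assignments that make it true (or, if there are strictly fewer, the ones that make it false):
is always true.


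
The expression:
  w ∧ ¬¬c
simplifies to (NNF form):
c ∧ w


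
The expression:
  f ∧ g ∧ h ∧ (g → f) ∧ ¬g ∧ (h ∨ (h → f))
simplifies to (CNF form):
False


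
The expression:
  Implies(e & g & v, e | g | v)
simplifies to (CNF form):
True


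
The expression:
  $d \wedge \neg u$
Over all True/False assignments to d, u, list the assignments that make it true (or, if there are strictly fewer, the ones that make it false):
is true only for:
  d=True, u=False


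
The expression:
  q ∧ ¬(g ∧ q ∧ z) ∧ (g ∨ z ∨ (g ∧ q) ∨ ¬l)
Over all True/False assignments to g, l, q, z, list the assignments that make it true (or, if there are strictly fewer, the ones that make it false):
is true only for:
  g=False, l=False, q=True, z=False;
  g=False, l=False, q=True, z=True;
  g=False, l=True, q=True, z=True;
  g=True, l=False, q=True, z=False;
  g=True, l=True, q=True, z=False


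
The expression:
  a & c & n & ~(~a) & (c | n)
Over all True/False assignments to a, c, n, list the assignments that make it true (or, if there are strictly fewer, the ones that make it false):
is true only for:
  a=True, c=True, n=True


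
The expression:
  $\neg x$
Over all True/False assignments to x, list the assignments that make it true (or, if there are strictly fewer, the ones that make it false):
is true only for:
  x=False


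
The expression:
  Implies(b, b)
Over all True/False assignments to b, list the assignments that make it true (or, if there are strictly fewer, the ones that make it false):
is always true.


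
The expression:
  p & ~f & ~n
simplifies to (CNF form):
p & ~f & ~n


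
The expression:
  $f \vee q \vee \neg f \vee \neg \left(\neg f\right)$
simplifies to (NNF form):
$\text{True}$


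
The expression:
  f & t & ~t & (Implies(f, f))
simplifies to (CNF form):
False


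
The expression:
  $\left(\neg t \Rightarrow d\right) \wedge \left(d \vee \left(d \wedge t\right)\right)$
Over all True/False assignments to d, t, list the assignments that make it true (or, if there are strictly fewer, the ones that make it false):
is true only for:
  d=True, t=False;
  d=True, t=True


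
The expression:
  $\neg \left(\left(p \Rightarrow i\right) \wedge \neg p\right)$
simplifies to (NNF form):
$p$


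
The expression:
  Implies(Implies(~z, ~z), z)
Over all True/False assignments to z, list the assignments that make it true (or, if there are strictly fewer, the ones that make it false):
is true only for:
  z=True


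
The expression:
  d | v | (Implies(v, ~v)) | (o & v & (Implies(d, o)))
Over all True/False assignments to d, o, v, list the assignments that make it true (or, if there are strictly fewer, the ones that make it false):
is always true.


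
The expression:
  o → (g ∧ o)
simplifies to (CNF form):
g ∨ ¬o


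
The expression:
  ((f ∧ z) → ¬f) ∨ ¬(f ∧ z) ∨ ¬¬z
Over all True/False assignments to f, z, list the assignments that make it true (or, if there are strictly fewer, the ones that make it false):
is always true.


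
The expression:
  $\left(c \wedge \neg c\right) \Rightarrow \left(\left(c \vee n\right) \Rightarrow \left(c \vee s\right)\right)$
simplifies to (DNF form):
$\text{True}$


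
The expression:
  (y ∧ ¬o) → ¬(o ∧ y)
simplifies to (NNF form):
True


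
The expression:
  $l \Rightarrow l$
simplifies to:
$\text{True}$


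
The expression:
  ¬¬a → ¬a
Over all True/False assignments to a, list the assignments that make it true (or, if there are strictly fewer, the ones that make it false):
is true only for:
  a=False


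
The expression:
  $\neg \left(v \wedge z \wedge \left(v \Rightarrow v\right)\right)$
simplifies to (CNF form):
$\neg v \vee \neg z$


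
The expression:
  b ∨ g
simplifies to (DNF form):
b ∨ g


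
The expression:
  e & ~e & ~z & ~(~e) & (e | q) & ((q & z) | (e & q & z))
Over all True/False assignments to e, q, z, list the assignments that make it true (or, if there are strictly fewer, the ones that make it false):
is never true.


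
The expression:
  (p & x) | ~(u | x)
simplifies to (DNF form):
(p & x) | (~u & ~x)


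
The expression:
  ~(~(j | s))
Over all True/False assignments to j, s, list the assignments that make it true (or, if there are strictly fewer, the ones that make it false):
is false only for:
  j=False, s=False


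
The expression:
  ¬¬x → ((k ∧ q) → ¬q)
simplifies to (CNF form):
¬k ∨ ¬q ∨ ¬x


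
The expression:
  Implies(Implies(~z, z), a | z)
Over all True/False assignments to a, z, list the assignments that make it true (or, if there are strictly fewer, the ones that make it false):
is always true.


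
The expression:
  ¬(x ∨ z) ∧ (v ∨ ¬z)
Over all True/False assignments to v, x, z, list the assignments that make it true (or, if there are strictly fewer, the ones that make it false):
is true only for:
  v=False, x=False, z=False;
  v=True, x=False, z=False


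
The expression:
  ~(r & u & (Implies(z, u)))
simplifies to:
~r | ~u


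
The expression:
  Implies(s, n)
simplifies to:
n | ~s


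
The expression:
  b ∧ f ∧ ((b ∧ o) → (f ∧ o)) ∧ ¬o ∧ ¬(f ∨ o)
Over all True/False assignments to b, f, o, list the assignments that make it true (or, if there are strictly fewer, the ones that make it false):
is never true.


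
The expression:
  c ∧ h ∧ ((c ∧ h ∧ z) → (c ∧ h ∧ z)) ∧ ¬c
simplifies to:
False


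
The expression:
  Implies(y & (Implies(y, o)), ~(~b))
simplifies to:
b | ~o | ~y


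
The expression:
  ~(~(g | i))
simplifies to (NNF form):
g | i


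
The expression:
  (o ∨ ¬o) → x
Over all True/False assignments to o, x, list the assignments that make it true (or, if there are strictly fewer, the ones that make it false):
is true only for:
  o=False, x=True;
  o=True, x=True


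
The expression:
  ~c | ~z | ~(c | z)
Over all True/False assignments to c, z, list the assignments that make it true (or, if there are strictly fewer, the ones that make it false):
is false only for:
  c=True, z=True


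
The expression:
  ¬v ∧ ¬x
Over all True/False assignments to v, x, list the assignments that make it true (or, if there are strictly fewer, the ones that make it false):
is true only for:
  v=False, x=False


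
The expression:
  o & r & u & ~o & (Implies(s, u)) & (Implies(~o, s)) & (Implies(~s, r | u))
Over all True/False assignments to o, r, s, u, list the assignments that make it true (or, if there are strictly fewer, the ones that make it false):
is never true.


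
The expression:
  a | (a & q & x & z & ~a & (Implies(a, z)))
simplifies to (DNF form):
a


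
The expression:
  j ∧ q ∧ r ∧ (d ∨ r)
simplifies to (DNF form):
j ∧ q ∧ r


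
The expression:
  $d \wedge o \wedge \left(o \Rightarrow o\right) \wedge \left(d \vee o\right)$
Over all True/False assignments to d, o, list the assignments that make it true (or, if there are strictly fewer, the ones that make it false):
is true only for:
  d=True, o=True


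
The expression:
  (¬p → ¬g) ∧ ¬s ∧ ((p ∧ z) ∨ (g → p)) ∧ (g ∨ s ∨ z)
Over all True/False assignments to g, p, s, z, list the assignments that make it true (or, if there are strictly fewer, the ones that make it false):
is true only for:
  g=False, p=False, s=False, z=True;
  g=False, p=True, s=False, z=True;
  g=True, p=True, s=False, z=False;
  g=True, p=True, s=False, z=True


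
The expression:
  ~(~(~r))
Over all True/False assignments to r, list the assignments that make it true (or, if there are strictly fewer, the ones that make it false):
is true only for:
  r=False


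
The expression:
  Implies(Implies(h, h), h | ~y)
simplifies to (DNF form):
h | ~y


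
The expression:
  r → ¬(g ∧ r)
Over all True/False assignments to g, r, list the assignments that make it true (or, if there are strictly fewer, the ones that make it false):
is false only for:
  g=True, r=True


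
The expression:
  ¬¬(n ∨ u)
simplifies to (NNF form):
n ∨ u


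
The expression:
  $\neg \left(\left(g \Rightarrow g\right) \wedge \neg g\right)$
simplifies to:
$g$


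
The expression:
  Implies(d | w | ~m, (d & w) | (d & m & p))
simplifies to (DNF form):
(d & w) | (m & p & ~w) | (m & ~d & ~w)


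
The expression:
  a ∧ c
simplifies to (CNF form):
a ∧ c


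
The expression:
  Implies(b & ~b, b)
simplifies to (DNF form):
True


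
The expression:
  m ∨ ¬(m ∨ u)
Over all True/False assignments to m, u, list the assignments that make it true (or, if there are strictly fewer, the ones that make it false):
is false only for:
  m=False, u=True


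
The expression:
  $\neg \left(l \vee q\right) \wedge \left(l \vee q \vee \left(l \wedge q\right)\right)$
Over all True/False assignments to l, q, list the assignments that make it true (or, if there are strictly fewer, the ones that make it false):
is never true.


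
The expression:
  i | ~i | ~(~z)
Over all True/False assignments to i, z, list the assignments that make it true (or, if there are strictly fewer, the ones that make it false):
is always true.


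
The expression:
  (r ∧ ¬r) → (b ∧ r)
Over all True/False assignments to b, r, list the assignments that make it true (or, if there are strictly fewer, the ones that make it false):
is always true.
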